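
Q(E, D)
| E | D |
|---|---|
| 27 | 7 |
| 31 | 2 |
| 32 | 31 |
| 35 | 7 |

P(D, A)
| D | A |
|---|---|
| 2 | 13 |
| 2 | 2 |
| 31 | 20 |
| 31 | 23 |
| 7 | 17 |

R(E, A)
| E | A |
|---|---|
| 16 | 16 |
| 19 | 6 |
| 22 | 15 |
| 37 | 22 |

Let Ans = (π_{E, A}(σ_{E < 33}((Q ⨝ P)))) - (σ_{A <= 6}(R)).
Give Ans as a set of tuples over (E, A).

{(27, 17), (31, 13), (31, 2), (32, 20), (32, 23)}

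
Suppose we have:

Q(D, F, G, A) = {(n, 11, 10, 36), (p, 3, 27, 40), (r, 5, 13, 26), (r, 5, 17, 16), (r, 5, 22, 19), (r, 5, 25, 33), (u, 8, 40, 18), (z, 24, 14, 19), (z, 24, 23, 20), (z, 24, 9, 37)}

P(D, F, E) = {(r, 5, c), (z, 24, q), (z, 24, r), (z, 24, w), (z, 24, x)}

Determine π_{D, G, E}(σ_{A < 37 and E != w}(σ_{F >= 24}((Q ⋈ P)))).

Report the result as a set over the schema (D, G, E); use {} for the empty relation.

{(z, 14, q), (z, 14, r), (z, 14, x), (z, 23, q), (z, 23, r), (z, 23, x)}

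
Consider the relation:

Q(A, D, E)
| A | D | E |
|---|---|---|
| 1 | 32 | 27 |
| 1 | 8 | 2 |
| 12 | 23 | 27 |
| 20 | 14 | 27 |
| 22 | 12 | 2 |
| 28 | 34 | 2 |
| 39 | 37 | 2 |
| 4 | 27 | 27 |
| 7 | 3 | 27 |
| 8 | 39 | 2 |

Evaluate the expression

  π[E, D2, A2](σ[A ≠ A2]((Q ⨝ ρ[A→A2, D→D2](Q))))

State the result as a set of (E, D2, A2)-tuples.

{(2, 12, 22), (2, 34, 28), (2, 37, 39), (2, 39, 8), (2, 8, 1), (27, 14, 20), (27, 23, 12), (27, 27, 4), (27, 3, 7), (27, 32, 1)}

ρ[A→A2, D→D2]: schema becomes (A2, D2, E); tuples unchanged.
Q ⋈ ρ[A→A2, D→D2](Q) (natural join on E): {(1, 32, 27, 1, 32), (1, 32, 27, 12, 23), (1, 32, 27, 20, 14), (1, 32, 27, 4, 27), (1, 32, 27, 7, 3), (1, 8, 2, 1, 8), (1, 8, 2, 22, 12), (1, 8, 2, 28, 34), (1, 8, 2, 39, 37), (1, 8, 2, 8, 39), (12, 23, 27, 1, 32), (12, 23, 27, 12, 23), (12, 23, 27, 20, 14), (12, 23, 27, 4, 27), (12, 23, 27, 7, 3), (20, 14, 27, 1, 32), (20, 14, 27, 12, 23), (20, 14, 27, 20, 14), (20, 14, 27, 4, 27), (20, 14, 27, 7, 3), (22, 12, 2, 1, 8), (22, 12, 2, 22, 12), (22, 12, 2, 28, 34), (22, 12, 2, 39, 37), (22, 12, 2, 8, 39), (28, 34, 2, 1, 8), (28, 34, 2, 22, 12), (28, 34, 2, 28, 34), (28, 34, 2, 39, 37), (28, 34, 2, 8, 39), (39, 37, 2, 1, 8), (39, 37, 2, 22, 12), (39, 37, 2, 28, 34), (39, 37, 2, 39, 37), (39, 37, 2, 8, 39), (4, 27, 27, 1, 32), (4, 27, 27, 12, 23), (4, 27, 27, 20, 14), (4, 27, 27, 4, 27), (4, 27, 27, 7, 3), (7, 3, 27, 1, 32), (7, 3, 27, 12, 23), (7, 3, 27, 20, 14), (7, 3, 27, 4, 27), (7, 3, 27, 7, 3), (8, 39, 2, 1, 8), (8, 39, 2, 22, 12), (8, 39, 2, 28, 34), (8, 39, 2, 39, 37), (8, 39, 2, 8, 39)}
Apply σ_{A ≠ A2}; surviving tuples: {(1, 32, 27, 12, 23), (1, 32, 27, 20, 14), (1, 32, 27, 4, 27), (1, 32, 27, 7, 3), (1, 8, 2, 22, 12), (1, 8, 2, 28, 34), (1, 8, 2, 39, 37), (1, 8, 2, 8, 39), (12, 23, 27, 1, 32), (12, 23, 27, 20, 14), (12, 23, 27, 4, 27), (12, 23, 27, 7, 3), (20, 14, 27, 1, 32), (20, 14, 27, 12, 23), (20, 14, 27, 4, 27), (20, 14, 27, 7, 3), (22, 12, 2, 1, 8), (22, 12, 2, 28, 34), (22, 12, 2, 39, 37), (22, 12, 2, 8, 39), (28, 34, 2, 1, 8), (28, 34, 2, 22, 12), (28, 34, 2, 39, 37), (28, 34, 2, 8, 39), (39, 37, 2, 1, 8), (39, 37, 2, 22, 12), (39, 37, 2, 28, 34), (39, 37, 2, 8, 39), (4, 27, 27, 1, 32), (4, 27, 27, 12, 23), (4, 27, 27, 20, 14), (4, 27, 27, 7, 3), (7, 3, 27, 1, 32), (7, 3, 27, 12, 23), (7, 3, 27, 20, 14), (7, 3, 27, 4, 27), (8, 39, 2, 1, 8), (8, 39, 2, 22, 12), (8, 39, 2, 28, 34), (8, 39, 2, 39, 37)}
Projecting to E, D2, A2 (30 duplicate(s) eliminated): {(2, 12, 22), (2, 34, 28), (2, 37, 39), (2, 39, 8), (2, 8, 1), (27, 14, 20), (27, 23, 12), (27, 27, 4), (27, 3, 7), (27, 32, 1)}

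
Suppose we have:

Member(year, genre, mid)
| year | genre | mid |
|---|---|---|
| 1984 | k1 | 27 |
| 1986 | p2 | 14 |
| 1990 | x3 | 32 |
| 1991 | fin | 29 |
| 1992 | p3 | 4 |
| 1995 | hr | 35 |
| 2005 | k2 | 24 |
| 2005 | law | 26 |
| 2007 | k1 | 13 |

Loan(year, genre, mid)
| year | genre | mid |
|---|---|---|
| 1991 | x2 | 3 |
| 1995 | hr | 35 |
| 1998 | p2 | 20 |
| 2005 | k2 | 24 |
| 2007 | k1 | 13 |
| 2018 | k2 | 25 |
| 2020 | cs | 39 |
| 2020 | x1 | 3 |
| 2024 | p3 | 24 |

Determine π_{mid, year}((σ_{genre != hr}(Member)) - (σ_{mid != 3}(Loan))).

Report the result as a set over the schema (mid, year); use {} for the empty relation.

Apply σ_{genre != hr}; surviving tuples: {(1984, k1, 27), (1986, p2, 14), (1990, x3, 32), (1991, fin, 29), (1992, p3, 4), (2005, k2, 24), (2005, law, 26), (2007, k1, 13)}
Apply σ_{mid != 3}; surviving tuples: {(1995, hr, 35), (1998, p2, 20), (2005, k2, 24), (2007, k1, 13), (2018, k2, 25), (2020, cs, 39), (2024, p3, 24)}
Difference: {(1984, k1, 27), (1986, p2, 14), (1990, x3, 32), (1991, fin, 29), (1992, p3, 4), (2005, k2, 24), (2005, law, 26), (2007, k1, 13)} with {(1995, hr, 35), (1998, p2, 20), (2005, k2, 24), (2007, k1, 13), (2018, k2, 25), (2020, cs, 39), (2024, p3, 24)} → {(1984, k1, 27), (1986, p2, 14), (1990, x3, 32), (1991, fin, 29), (1992, p3, 4), (2005, law, 26)}
π[mid, year]: project onto (mid, year) → {(14, 1986), (26, 2005), (27, 1984), (29, 1991), (32, 1990), (4, 1992)}

{(14, 1986), (26, 2005), (27, 1984), (29, 1991), (32, 1990), (4, 1992)}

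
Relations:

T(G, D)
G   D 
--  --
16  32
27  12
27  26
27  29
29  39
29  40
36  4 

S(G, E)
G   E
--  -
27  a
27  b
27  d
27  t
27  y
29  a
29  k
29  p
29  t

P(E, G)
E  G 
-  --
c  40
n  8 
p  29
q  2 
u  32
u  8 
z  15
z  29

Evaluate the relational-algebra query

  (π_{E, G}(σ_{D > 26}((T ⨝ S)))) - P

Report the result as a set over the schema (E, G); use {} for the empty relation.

{(a, 27), (a, 29), (b, 27), (d, 27), (k, 29), (t, 27), (t, 29), (y, 27)}

Joining T and S on G yields {(27, 12, a), (27, 12, b), (27, 12, d), (27, 12, t), (27, 12, y), (27, 26, a), (27, 26, b), (27, 26, d), (27, 26, t), (27, 26, y), (27, 29, a), (27, 29, b), (27, 29, d), (27, 29, t), (27, 29, y), (29, 39, a), (29, 39, k), (29, 39, p), (29, 39, t), (29, 40, a), (29, 40, k), (29, 40, p), (29, 40, t)}.
σ[D > 26]: keep tuples satisfying D > 26 → {(27, 29, a), (27, 29, b), (27, 29, d), (27, 29, t), (27, 29, y), (29, 39, a), (29, 39, k), (29, 39, p), (29, 39, t), (29, 40, a), (29, 40, k), (29, 40, p), (29, 40, t)}
Projecting to E, G (4 duplicate(s) eliminated): {(a, 27), (a, 29), (b, 27), (d, 27), (k, 29), (p, 29), (t, 27), (t, 29), (y, 27)}
Taking the difference: {(a, 27), (a, 29), (b, 27), (d, 27), (k, 29), (t, 27), (t, 29), (y, 27)}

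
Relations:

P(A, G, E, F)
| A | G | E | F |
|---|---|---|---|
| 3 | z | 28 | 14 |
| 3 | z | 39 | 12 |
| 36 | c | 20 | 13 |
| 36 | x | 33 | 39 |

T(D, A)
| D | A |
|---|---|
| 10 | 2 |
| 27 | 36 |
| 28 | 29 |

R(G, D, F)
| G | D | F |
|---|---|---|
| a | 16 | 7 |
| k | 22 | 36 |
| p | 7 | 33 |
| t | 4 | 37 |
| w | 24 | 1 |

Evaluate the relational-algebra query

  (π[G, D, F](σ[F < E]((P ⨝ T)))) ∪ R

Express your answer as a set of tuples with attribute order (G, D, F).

{(a, 16, 7), (c, 27, 13), (k, 22, 36), (p, 7, 33), (t, 4, 37), (w, 24, 1)}

Joining P and T on A yields {(36, c, 20, 13, 27), (36, x, 33, 39, 27)}.
Apply σ_{F < E}; surviving tuples: {(36, c, 20, 13, 27)}
π[G, D, F]: project onto (G, D, F) → {(c, 27, 13)}
Union: {(c, 27, 13)} with {(a, 16, 7), (k, 22, 36), (p, 7, 33), (t, 4, 37), (w, 24, 1)} → {(a, 16, 7), (c, 27, 13), (k, 22, 36), (p, 7, 33), (t, 4, 37), (w, 24, 1)}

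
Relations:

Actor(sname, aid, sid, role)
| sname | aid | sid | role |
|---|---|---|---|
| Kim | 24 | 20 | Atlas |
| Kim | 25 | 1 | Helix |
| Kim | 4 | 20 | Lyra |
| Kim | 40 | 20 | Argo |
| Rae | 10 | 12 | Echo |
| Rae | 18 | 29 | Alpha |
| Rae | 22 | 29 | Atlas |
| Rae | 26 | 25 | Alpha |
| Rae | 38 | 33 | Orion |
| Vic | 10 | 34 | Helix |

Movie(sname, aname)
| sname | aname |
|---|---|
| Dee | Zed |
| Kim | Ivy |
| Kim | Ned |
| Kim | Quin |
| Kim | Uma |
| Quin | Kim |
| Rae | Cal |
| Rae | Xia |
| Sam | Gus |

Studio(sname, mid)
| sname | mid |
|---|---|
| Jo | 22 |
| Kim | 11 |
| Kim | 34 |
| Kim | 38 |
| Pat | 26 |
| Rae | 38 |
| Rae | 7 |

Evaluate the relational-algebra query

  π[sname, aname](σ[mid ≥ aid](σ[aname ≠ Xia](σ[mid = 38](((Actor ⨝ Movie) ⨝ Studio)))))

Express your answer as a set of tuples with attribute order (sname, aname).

{(Kim, Ivy), (Kim, Ned), (Kim, Quin), (Kim, Uma), (Rae, Cal)}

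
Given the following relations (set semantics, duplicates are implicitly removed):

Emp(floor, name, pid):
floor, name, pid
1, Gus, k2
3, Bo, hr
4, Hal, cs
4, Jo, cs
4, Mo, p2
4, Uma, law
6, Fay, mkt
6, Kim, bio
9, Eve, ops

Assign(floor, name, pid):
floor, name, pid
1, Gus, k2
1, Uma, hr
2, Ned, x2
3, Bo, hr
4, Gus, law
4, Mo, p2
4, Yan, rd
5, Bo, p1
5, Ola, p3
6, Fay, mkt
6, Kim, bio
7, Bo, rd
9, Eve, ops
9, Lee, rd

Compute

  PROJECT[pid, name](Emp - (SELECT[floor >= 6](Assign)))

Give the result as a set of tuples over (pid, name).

{(cs, Hal), (cs, Jo), (hr, Bo), (k2, Gus), (law, Uma), (p2, Mo)}

Apply σ_{floor >= 6}; surviving tuples: {(6, Fay, mkt), (6, Kim, bio), (7, Bo, rd), (9, Eve, ops), (9, Lee, rd)}
Set difference of the two operands is {(1, Gus, k2), (3, Bo, hr), (4, Hal, cs), (4, Jo, cs), (4, Mo, p2), (4, Uma, law)}.
Projecting to pid, name: {(cs, Hal), (cs, Jo), (hr, Bo), (k2, Gus), (law, Uma), (p2, Mo)}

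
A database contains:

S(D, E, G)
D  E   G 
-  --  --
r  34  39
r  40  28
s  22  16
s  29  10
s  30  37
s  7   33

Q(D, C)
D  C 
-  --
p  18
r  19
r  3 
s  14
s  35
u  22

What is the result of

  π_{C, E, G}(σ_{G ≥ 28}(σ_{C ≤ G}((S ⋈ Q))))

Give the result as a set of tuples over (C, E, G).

{(14, 30, 37), (14, 7, 33), (19, 34, 39), (19, 40, 28), (3, 34, 39), (3, 40, 28), (35, 30, 37)}

Natural join on D: {(r, 34, 39, 19), (r, 34, 39, 3), (r, 40, 28, 19), (r, 40, 28, 3), (s, 22, 16, 14), (s, 22, 16, 35), (s, 29, 10, 14), (s, 29, 10, 35), (s, 30, 37, 14), (s, 30, 37, 35), (s, 7, 33, 14), (s, 7, 33, 35)}
Apply σ_{C ≤ G}; surviving tuples: {(r, 34, 39, 19), (r, 34, 39, 3), (r, 40, 28, 19), (r, 40, 28, 3), (s, 22, 16, 14), (s, 30, 37, 14), (s, 30, 37, 35), (s, 7, 33, 14)}
Apply σ_{G ≥ 28}; surviving tuples: {(r, 34, 39, 19), (r, 34, 39, 3), (r, 40, 28, 19), (r, 40, 28, 3), (s, 30, 37, 14), (s, 30, 37, 35), (s, 7, 33, 14)}
Projecting to C, E, G: {(14, 30, 37), (14, 7, 33), (19, 34, 39), (19, 40, 28), (3, 34, 39), (3, 40, 28), (35, 30, 37)}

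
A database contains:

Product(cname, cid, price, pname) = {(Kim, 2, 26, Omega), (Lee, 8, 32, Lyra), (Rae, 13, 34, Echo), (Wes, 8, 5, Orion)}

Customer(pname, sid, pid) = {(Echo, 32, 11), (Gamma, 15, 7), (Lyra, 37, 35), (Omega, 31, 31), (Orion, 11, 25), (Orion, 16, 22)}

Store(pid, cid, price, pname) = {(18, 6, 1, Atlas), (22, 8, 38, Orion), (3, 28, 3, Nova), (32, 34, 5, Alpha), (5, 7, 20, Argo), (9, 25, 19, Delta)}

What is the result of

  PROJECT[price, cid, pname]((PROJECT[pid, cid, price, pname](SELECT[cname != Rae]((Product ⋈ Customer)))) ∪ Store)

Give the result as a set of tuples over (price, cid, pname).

{(1, 6, Atlas), (19, 25, Delta), (20, 7, Argo), (26, 2, Omega), (3, 28, Nova), (32, 8, Lyra), (38, 8, Orion), (5, 34, Alpha), (5, 8, Orion)}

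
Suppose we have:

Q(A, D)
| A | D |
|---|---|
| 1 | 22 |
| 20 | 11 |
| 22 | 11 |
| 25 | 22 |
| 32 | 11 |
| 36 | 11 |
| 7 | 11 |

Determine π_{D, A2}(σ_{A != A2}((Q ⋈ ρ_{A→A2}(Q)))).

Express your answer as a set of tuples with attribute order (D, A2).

ρ[A→A2]: schema becomes (A2, D); tuples unchanged.
Joining Q and ρ_{A→A2}(Q) on D yields {(1, 22, 1), (1, 22, 25), (20, 11, 20), (20, 11, 22), (20, 11, 32), (20, 11, 36), (20, 11, 7), (22, 11, 20), (22, 11, 22), (22, 11, 32), (22, 11, 36), (22, 11, 7), (25, 22, 1), (25, 22, 25), (32, 11, 20), (32, 11, 22), (32, 11, 32), (32, 11, 36), (32, 11, 7), (36, 11, 20), (36, 11, 22), (36, 11, 32), (36, 11, 36), (36, 11, 7), (7, 11, 20), (7, 11, 22), (7, 11, 32), (7, 11, 36), (7, 11, 7)}.
Selection A != A2: {(1, 22, 25), (20, 11, 22), (20, 11, 32), (20, 11, 36), (20, 11, 7), (22, 11, 20), (22, 11, 32), (22, 11, 36), (22, 11, 7), (25, 22, 1), (32, 11, 20), (32, 11, 22), (32, 11, 36), (32, 11, 7), (36, 11, 20), (36, 11, 22), (36, 11, 32), (36, 11, 7), (7, 11, 20), (7, 11, 22), (7, 11, 32), (7, 11, 36)}
π[D, A2]: project onto (D, A2) (15 duplicate(s) eliminated) → {(11, 20), (11, 22), (11, 32), (11, 36), (11, 7), (22, 1), (22, 25)}

{(11, 20), (11, 22), (11, 32), (11, 36), (11, 7), (22, 1), (22, 25)}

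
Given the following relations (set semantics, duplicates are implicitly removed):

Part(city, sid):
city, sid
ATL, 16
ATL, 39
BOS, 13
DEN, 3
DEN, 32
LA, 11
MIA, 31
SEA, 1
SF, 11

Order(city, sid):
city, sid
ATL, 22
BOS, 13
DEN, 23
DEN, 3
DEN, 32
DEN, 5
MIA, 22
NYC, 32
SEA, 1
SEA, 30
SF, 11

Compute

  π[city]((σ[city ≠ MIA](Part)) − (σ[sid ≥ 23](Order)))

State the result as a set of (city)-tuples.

{ATL, BOS, DEN, LA, SEA, SF}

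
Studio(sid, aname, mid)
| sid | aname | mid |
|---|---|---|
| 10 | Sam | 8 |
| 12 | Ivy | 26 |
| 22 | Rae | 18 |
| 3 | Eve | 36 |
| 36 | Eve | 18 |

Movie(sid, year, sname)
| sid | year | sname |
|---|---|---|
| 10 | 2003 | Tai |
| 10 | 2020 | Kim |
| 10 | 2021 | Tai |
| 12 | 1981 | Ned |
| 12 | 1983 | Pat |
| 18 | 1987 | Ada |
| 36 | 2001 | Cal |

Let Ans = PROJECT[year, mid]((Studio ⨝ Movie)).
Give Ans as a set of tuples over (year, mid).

Studio ⋈ Movie (natural join on sid): {(10, Sam, 8, 2003, Tai), (10, Sam, 8, 2020, Kim), (10, Sam, 8, 2021, Tai), (12, Ivy, 26, 1981, Ned), (12, Ivy, 26, 1983, Pat), (36, Eve, 18, 2001, Cal)}
Keep only column(s) year, mid: {(1981, 26), (1983, 26), (2001, 18), (2003, 8), (2020, 8), (2021, 8)}

{(1981, 26), (1983, 26), (2001, 18), (2003, 8), (2020, 8), (2021, 8)}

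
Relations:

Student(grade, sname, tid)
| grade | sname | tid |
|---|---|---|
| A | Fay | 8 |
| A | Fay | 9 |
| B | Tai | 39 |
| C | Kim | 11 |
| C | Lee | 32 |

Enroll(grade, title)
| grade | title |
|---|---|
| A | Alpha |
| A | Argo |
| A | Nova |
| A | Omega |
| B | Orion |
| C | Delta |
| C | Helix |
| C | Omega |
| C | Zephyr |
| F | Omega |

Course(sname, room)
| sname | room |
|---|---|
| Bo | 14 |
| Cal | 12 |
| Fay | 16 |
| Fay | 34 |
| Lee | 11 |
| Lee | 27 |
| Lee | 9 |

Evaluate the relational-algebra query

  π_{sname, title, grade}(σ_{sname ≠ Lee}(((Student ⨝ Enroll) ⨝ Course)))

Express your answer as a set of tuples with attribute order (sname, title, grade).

Student ⋈ Enroll (natural join on grade): {(A, Fay, 8, Alpha), (A, Fay, 8, Argo), (A, Fay, 8, Nova), (A, Fay, 8, Omega), (A, Fay, 9, Alpha), (A, Fay, 9, Argo), (A, Fay, 9, Nova), (A, Fay, 9, Omega), (B, Tai, 39, Orion), (C, Kim, 11, Delta), (C, Kim, 11, Helix), (C, Kim, 11, Omega), (C, Kim, 11, Zephyr), (C, Lee, 32, Delta), (C, Lee, 32, Helix), (C, Lee, 32, Omega), (C, Lee, 32, Zephyr)}
(Student ⨝ Enroll) ⋈ Course (natural join on sname): {(A, Fay, 8, Alpha, 16), (A, Fay, 8, Alpha, 34), (A, Fay, 8, Argo, 16), (A, Fay, 8, Argo, 34), (A, Fay, 8, Nova, 16), (A, Fay, 8, Nova, 34), (A, Fay, 8, Omega, 16), (A, Fay, 8, Omega, 34), (A, Fay, 9, Alpha, 16), (A, Fay, 9, Alpha, 34), (A, Fay, 9, Argo, 16), (A, Fay, 9, Argo, 34), (A, Fay, 9, Nova, 16), (A, Fay, 9, Nova, 34), (A, Fay, 9, Omega, 16), (A, Fay, 9, Omega, 34), (C, Lee, 32, Delta, 11), (C, Lee, 32, Delta, 27), (C, Lee, 32, Delta, 9), (C, Lee, 32, Helix, 11), (C, Lee, 32, Helix, 27), (C, Lee, 32, Helix, 9), (C, Lee, 32, Omega, 11), (C, Lee, 32, Omega, 27), (C, Lee, 32, Omega, 9), (C, Lee, 32, Zephyr, 11), (C, Lee, 32, Zephyr, 27), (C, Lee, 32, Zephyr, 9)}
Apply σ_{sname ≠ Lee}; surviving tuples: {(A, Fay, 8, Alpha, 16), (A, Fay, 8, Alpha, 34), (A, Fay, 8, Argo, 16), (A, Fay, 8, Argo, 34), (A, Fay, 8, Nova, 16), (A, Fay, 8, Nova, 34), (A, Fay, 8, Omega, 16), (A, Fay, 8, Omega, 34), (A, Fay, 9, Alpha, 16), (A, Fay, 9, Alpha, 34), (A, Fay, 9, Argo, 16), (A, Fay, 9, Argo, 34), (A, Fay, 9, Nova, 16), (A, Fay, 9, Nova, 34), (A, Fay, 9, Omega, 16), (A, Fay, 9, Omega, 34)}
Projecting to sname, title, grade (12 duplicate(s) eliminated): {(Fay, Alpha, A), (Fay, Argo, A), (Fay, Nova, A), (Fay, Omega, A)}

{(Fay, Alpha, A), (Fay, Argo, A), (Fay, Nova, A), (Fay, Omega, A)}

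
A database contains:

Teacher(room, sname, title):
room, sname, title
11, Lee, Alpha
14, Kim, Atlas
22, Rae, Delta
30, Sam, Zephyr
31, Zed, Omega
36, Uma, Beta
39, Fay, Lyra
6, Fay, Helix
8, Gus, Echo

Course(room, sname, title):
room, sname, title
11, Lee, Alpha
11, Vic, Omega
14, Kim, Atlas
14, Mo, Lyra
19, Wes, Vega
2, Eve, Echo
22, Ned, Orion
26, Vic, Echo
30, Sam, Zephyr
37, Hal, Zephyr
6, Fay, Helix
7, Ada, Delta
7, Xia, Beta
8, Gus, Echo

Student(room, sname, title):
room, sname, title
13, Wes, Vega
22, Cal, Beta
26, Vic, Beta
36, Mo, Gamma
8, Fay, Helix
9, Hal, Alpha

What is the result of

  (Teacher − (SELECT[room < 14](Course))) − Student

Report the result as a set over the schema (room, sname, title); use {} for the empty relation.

{(14, Kim, Atlas), (22, Rae, Delta), (30, Sam, Zephyr), (31, Zed, Omega), (36, Uma, Beta), (39, Fay, Lyra)}

σ[room < 14]: keep tuples satisfying room < 14 → {(11, Lee, Alpha), (11, Vic, Omega), (2, Eve, Echo), (6, Fay, Helix), (7, Ada, Delta), (7, Xia, Beta), (8, Gus, Echo)}
Set difference of the two operands is {(14, Kim, Atlas), (22, Rae, Delta), (30, Sam, Zephyr), (31, Zed, Omega), (36, Uma, Beta), (39, Fay, Lyra)}.
Set difference of the two operands is {(14, Kim, Atlas), (22, Rae, Delta), (30, Sam, Zephyr), (31, Zed, Omega), (36, Uma, Beta), (39, Fay, Lyra)}.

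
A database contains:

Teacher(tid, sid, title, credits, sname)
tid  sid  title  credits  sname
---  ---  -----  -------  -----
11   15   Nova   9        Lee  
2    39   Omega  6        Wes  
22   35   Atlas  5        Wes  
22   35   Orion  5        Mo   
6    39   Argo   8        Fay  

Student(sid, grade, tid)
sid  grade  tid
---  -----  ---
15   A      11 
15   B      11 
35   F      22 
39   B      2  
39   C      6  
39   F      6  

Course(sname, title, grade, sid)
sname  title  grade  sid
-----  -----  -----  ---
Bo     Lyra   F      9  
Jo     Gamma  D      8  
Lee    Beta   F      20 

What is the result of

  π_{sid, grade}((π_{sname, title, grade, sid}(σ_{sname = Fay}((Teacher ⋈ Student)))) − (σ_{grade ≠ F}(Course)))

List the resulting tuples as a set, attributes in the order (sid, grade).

Natural join on tid, sid: {(11, 15, Nova, 9, Lee, A), (11, 15, Nova, 9, Lee, B), (2, 39, Omega, 6, Wes, B), (22, 35, Atlas, 5, Wes, F), (22, 35, Orion, 5, Mo, F), (6, 39, Argo, 8, Fay, C), (6, 39, Argo, 8, Fay, F)}
Selection sname = Fay: {(6, 39, Argo, 8, Fay, C), (6, 39, Argo, 8, Fay, F)}
Keep only column(s) sname, title, grade, sid: {(Fay, Argo, C, 39), (Fay, Argo, F, 39)}
Selection grade ≠ F: {(Jo, Gamma, D, 8)}
Set difference of the two operands is {(Fay, Argo, C, 39), (Fay, Argo, F, 39)}.
Keep only column(s) sid, grade: {(39, C), (39, F)}

{(39, C), (39, F)}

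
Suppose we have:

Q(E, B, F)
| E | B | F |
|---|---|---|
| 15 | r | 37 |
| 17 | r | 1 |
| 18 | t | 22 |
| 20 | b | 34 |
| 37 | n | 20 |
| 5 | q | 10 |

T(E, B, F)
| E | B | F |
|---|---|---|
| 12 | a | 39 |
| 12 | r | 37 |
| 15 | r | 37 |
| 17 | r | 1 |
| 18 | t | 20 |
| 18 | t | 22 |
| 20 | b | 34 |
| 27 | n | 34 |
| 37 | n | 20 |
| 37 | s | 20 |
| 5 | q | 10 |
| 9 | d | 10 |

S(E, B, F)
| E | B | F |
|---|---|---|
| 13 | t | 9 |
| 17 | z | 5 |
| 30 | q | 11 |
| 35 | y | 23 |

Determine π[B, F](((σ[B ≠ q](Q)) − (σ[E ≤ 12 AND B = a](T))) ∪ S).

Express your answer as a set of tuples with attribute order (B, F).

σ[B ≠ q]: keep tuples satisfying B ≠ q → {(15, r, 37), (17, r, 1), (18, t, 22), (20, b, 34), (37, n, 20)}
σ[E ≤ 12 AND B = a]: keep tuples satisfying E ≤ 12 AND B = a → {(12, a, 39)}
Set difference of the two operands is {(15, r, 37), (17, r, 1), (18, t, 22), (20, b, 34), (37, n, 20)}.
Set union of the two operands is {(13, t, 9), (15, r, 37), (17, r, 1), (17, z, 5), (18, t, 22), (20, b, 34), (30, q, 11), (35, y, 23), (37, n, 20)}.
π_{B, F} gives {(b, 34), (n, 20), (q, 11), (r, 1), (r, 37), (t, 22), (t, 9), (y, 23), (z, 5)}.

{(b, 34), (n, 20), (q, 11), (r, 1), (r, 37), (t, 22), (t, 9), (y, 23), (z, 5)}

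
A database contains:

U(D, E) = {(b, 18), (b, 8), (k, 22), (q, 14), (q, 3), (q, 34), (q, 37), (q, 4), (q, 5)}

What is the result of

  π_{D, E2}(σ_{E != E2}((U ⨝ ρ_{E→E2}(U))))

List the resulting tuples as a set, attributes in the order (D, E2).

{(b, 18), (b, 8), (q, 14), (q, 3), (q, 34), (q, 37), (q, 4), (q, 5)}

ρ[E→E2]: schema becomes (D, E2); tuples unchanged.
U ⋈ ρ_{E→E2}(U) (natural join on D): {(b, 18, 18), (b, 18, 8), (b, 8, 18), (b, 8, 8), (k, 22, 22), (q, 14, 14), (q, 14, 3), (q, 14, 34), (q, 14, 37), (q, 14, 4), (q, 14, 5), (q, 3, 14), (q, 3, 3), (q, 3, 34), (q, 3, 37), (q, 3, 4), (q, 3, 5), (q, 34, 14), (q, 34, 3), (q, 34, 34), (q, 34, 37), (q, 34, 4), (q, 34, 5), (q, 37, 14), (q, 37, 3), (q, 37, 34), (q, 37, 37), (q, 37, 4), (q, 37, 5), (q, 4, 14), (q, 4, 3), (q, 4, 34), (q, 4, 37), (q, 4, 4), (q, 4, 5), (q, 5, 14), (q, 5, 3), (q, 5, 34), (q, 5, 37), (q, 5, 4), (q, 5, 5)}
Selection E != E2: {(b, 18, 8), (b, 8, 18), (q, 14, 3), (q, 14, 34), (q, 14, 37), (q, 14, 4), (q, 14, 5), (q, 3, 14), (q, 3, 34), (q, 3, 37), (q, 3, 4), (q, 3, 5), (q, 34, 14), (q, 34, 3), (q, 34, 37), (q, 34, 4), (q, 34, 5), (q, 37, 14), (q, 37, 3), (q, 37, 34), (q, 37, 4), (q, 37, 5), (q, 4, 14), (q, 4, 3), (q, 4, 34), (q, 4, 37), (q, 4, 5), (q, 5, 14), (q, 5, 3), (q, 5, 34), (q, 5, 37), (q, 5, 4)}
π_{D, E2} gives {(b, 18), (b, 8), (q, 14), (q, 3), (q, 34), (q, 37), (q, 4), (q, 5)} (24 duplicate(s) eliminated).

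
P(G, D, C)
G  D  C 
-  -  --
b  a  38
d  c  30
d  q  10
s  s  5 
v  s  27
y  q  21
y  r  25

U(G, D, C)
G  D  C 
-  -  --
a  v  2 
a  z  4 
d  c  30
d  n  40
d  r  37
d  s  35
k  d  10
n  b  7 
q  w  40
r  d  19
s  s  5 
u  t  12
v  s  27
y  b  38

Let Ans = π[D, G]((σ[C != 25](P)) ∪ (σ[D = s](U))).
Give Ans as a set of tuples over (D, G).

Apply σ_{C != 25}; surviving tuples: {(b, a, 38), (d, c, 30), (d, q, 10), (s, s, 5), (v, s, 27), (y, q, 21)}
Apply σ_{D = s}; surviving tuples: {(d, s, 35), (s, s, 5), (v, s, 27)}
Set union of the two operands is {(b, a, 38), (d, c, 30), (d, q, 10), (d, s, 35), (s, s, 5), (v, s, 27), (y, q, 21)}.
Projecting to D, G: {(a, b), (c, d), (q, d), (q, y), (s, d), (s, s), (s, v)}

{(a, b), (c, d), (q, d), (q, y), (s, d), (s, s), (s, v)}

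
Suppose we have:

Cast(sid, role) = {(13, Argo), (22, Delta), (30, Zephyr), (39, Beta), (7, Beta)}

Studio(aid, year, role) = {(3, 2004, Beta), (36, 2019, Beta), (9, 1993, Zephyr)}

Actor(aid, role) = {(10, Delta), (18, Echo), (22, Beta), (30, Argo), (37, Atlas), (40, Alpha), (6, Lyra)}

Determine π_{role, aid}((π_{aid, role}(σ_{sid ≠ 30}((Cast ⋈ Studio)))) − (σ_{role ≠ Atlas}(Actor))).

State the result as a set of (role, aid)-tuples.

{(Beta, 3), (Beta, 36)}

Joining Cast and Studio on role yields {(30, Zephyr, 9, 1993), (39, Beta, 3, 2004), (39, Beta, 36, 2019), (7, Beta, 3, 2004), (7, Beta, 36, 2019)}.
Filtering on sid ≠ 30 leaves {(39, Beta, 3, 2004), (39, Beta, 36, 2019), (7, Beta, 3, 2004), (7, Beta, 36, 2019)}.
π_{aid, role} gives {(3, Beta), (36, Beta)} (2 duplicate(s) eliminated).
Filtering on role ≠ Atlas leaves {(10, Delta), (18, Echo), (22, Beta), (30, Argo), (40, Alpha), (6, Lyra)}.
Difference: {(3, Beta), (36, Beta)} with {(10, Delta), (18, Echo), (22, Beta), (30, Argo), (40, Alpha), (6, Lyra)} → {(3, Beta), (36, Beta)}
π_{role, aid} gives {(Beta, 3), (Beta, 36)}.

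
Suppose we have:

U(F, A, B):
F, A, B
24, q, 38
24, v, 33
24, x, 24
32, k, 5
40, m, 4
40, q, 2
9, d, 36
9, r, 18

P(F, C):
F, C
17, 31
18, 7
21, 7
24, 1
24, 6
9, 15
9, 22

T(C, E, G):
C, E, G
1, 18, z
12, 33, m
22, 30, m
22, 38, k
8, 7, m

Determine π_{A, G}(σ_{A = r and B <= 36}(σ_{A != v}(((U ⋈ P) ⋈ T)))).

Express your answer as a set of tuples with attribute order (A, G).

Joining U and P on F yields {(24, q, 38, 1), (24, q, 38, 6), (24, v, 33, 1), (24, v, 33, 6), (24, x, 24, 1), (24, x, 24, 6), (9, d, 36, 15), (9, d, 36, 22), (9, r, 18, 15), (9, r, 18, 22)}.
Joining (U ⋈ P) and T on C yields {(24, q, 38, 1, 18, z), (24, v, 33, 1, 18, z), (24, x, 24, 1, 18, z), (9, d, 36, 22, 30, m), (9, d, 36, 22, 38, k), (9, r, 18, 22, 30, m), (9, r, 18, 22, 38, k)}.
σ[A != v]: keep tuples satisfying A != v → {(24, q, 38, 1, 18, z), (24, x, 24, 1, 18, z), (9, d, 36, 22, 30, m), (9, d, 36, 22, 38, k), (9, r, 18, 22, 30, m), (9, r, 18, 22, 38, k)}
σ[A = r and B <= 36]: keep tuples satisfying A = r and B <= 36 → {(9, r, 18, 22, 30, m), (9, r, 18, 22, 38, k)}
Keep only column(s) A, G: {(r, k), (r, m)}

{(r, k), (r, m)}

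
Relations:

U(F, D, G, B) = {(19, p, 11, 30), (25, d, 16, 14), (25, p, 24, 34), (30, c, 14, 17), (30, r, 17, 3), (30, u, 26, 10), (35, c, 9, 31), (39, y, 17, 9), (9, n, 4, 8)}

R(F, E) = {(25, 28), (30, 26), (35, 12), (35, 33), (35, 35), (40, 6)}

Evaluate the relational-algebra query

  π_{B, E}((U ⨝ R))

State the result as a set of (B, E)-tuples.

{(10, 26), (14, 28), (17, 26), (3, 26), (31, 12), (31, 33), (31, 35), (34, 28)}

U ⋈ R (natural join on F): {(25, d, 16, 14, 28), (25, p, 24, 34, 28), (30, c, 14, 17, 26), (30, r, 17, 3, 26), (30, u, 26, 10, 26), (35, c, 9, 31, 12), (35, c, 9, 31, 33), (35, c, 9, 31, 35)}
π_{B, E} gives {(10, 26), (14, 28), (17, 26), (3, 26), (31, 12), (31, 33), (31, 35), (34, 28)}.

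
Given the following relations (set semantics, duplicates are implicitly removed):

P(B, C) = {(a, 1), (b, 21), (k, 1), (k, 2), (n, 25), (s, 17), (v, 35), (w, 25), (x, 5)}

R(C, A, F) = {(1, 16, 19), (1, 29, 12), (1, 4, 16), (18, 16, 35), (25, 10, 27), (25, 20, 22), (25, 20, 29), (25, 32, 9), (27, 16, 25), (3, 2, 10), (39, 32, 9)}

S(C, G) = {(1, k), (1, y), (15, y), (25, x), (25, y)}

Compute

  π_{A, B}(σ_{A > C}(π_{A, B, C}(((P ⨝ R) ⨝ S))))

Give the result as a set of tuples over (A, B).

{(16, a), (16, k), (29, a), (29, k), (32, n), (32, w), (4, a), (4, k)}

P ⋈ R (natural join on C): {(a, 1, 16, 19), (a, 1, 29, 12), (a, 1, 4, 16), (k, 1, 16, 19), (k, 1, 29, 12), (k, 1, 4, 16), (n, 25, 10, 27), (n, 25, 20, 22), (n, 25, 20, 29), (n, 25, 32, 9), (w, 25, 10, 27), (w, 25, 20, 22), (w, 25, 20, 29), (w, 25, 32, 9)}
(P ⨝ R) ⋈ S (natural join on C): {(a, 1, 16, 19, k), (a, 1, 16, 19, y), (a, 1, 29, 12, k), (a, 1, 29, 12, y), (a, 1, 4, 16, k), (a, 1, 4, 16, y), (k, 1, 16, 19, k), (k, 1, 16, 19, y), (k, 1, 29, 12, k), (k, 1, 29, 12, y), (k, 1, 4, 16, k), (k, 1, 4, 16, y), (n, 25, 10, 27, x), (n, 25, 10, 27, y), (n, 25, 20, 22, x), (n, 25, 20, 22, y), (n, 25, 20, 29, x), (n, 25, 20, 29, y), (n, 25, 32, 9, x), (n, 25, 32, 9, y), (w, 25, 10, 27, x), (w, 25, 10, 27, y), (w, 25, 20, 22, x), (w, 25, 20, 22, y), (w, 25, 20, 29, x), (w, 25, 20, 29, y), (w, 25, 32, 9, x), (w, 25, 32, 9, y)}
π[A, B, C]: project onto (A, B, C) (16 duplicate(s) eliminated) → {(10, n, 25), (10, w, 25), (16, a, 1), (16, k, 1), (20, n, 25), (20, w, 25), (29, a, 1), (29, k, 1), (32, n, 25), (32, w, 25), (4, a, 1), (4, k, 1)}
σ[A > C]: keep tuples satisfying A > C → {(16, a, 1), (16, k, 1), (29, a, 1), (29, k, 1), (32, n, 25), (32, w, 25), (4, a, 1), (4, k, 1)}
π[A, B]: project onto (A, B) → {(16, a), (16, k), (29, a), (29, k), (32, n), (32, w), (4, a), (4, k)}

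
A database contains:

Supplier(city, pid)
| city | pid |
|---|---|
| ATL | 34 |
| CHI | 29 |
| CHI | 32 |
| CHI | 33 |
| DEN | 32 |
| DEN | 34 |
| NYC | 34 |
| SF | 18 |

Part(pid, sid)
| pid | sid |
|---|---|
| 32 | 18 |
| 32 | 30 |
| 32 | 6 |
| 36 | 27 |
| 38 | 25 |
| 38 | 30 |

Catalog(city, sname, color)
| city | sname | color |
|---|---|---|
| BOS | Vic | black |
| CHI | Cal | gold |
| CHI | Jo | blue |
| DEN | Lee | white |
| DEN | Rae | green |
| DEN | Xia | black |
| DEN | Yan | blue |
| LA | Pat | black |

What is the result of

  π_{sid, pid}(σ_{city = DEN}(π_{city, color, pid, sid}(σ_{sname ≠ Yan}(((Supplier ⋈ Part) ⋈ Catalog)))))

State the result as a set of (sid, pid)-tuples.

Natural join on pid: {(CHI, 32, 18), (CHI, 32, 30), (CHI, 32, 6), (DEN, 32, 18), (DEN, 32, 30), (DEN, 32, 6)}
Natural join on city: {(CHI, 32, 18, Cal, gold), (CHI, 32, 18, Jo, blue), (CHI, 32, 30, Cal, gold), (CHI, 32, 30, Jo, blue), (CHI, 32, 6, Cal, gold), (CHI, 32, 6, Jo, blue), (DEN, 32, 18, Lee, white), (DEN, 32, 18, Rae, green), (DEN, 32, 18, Xia, black), (DEN, 32, 18, Yan, blue), (DEN, 32, 30, Lee, white), (DEN, 32, 30, Rae, green), (DEN, 32, 30, Xia, black), (DEN, 32, 30, Yan, blue), (DEN, 32, 6, Lee, white), (DEN, 32, 6, Rae, green), (DEN, 32, 6, Xia, black), (DEN, 32, 6, Yan, blue)}
Apply σ_{sname ≠ Yan}; surviving tuples: {(CHI, 32, 18, Cal, gold), (CHI, 32, 18, Jo, blue), (CHI, 32, 30, Cal, gold), (CHI, 32, 30, Jo, blue), (CHI, 32, 6, Cal, gold), (CHI, 32, 6, Jo, blue), (DEN, 32, 18, Lee, white), (DEN, 32, 18, Rae, green), (DEN, 32, 18, Xia, black), (DEN, 32, 30, Lee, white), (DEN, 32, 30, Rae, green), (DEN, 32, 30, Xia, black), (DEN, 32, 6, Lee, white), (DEN, 32, 6, Rae, green), (DEN, 32, 6, Xia, black)}
Projecting to city, color, pid, sid: {(CHI, blue, 32, 18), (CHI, blue, 32, 30), (CHI, blue, 32, 6), (CHI, gold, 32, 18), (CHI, gold, 32, 30), (CHI, gold, 32, 6), (DEN, black, 32, 18), (DEN, black, 32, 30), (DEN, black, 32, 6), (DEN, green, 32, 18), (DEN, green, 32, 30), (DEN, green, 32, 6), (DEN, white, 32, 18), (DEN, white, 32, 30), (DEN, white, 32, 6)}
Apply σ_{city = DEN}; surviving tuples: {(DEN, black, 32, 18), (DEN, black, 32, 30), (DEN, black, 32, 6), (DEN, green, 32, 18), (DEN, green, 32, 30), (DEN, green, 32, 6), (DEN, white, 32, 18), (DEN, white, 32, 30), (DEN, white, 32, 6)}
Projecting to sid, pid (6 duplicate(s) eliminated): {(18, 32), (30, 32), (6, 32)}

{(18, 32), (30, 32), (6, 32)}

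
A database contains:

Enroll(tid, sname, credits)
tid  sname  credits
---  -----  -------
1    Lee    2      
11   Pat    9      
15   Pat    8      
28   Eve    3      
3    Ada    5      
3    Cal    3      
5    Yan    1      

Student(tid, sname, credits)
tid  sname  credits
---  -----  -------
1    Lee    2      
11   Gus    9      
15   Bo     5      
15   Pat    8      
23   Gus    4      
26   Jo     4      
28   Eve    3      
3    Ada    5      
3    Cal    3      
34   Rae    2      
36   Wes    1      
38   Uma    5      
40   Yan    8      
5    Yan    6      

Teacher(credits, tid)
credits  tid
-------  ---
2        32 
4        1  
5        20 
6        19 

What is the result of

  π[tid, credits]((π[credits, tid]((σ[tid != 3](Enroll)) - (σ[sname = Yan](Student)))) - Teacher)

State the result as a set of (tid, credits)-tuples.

Selection tid != 3: {(1, Lee, 2), (11, Pat, 9), (15, Pat, 8), (28, Eve, 3), (5, Yan, 1)}
Selection sname = Yan: {(40, Yan, 8), (5, Yan, 6)}
Taking the difference: {(1, Lee, 2), (11, Pat, 9), (15, Pat, 8), (28, Eve, 3), (5, Yan, 1)}
π[credits, tid]: project onto (credits, tid) → {(1, 5), (2, 1), (3, 28), (8, 15), (9, 11)}
Taking the difference: {(1, 5), (2, 1), (3, 28), (8, 15), (9, 11)}
π[tid, credits]: project onto (tid, credits) → {(1, 2), (11, 9), (15, 8), (28, 3), (5, 1)}

{(1, 2), (11, 9), (15, 8), (28, 3), (5, 1)}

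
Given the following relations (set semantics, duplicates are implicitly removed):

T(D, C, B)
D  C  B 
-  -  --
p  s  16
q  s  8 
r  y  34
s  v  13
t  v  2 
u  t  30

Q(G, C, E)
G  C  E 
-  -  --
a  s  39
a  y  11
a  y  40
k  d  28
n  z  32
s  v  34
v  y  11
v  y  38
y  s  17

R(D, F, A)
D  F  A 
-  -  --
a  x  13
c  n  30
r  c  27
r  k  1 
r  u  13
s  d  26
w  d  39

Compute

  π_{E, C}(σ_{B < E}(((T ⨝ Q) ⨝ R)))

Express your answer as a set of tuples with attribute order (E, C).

{(34, v), (38, y), (40, y)}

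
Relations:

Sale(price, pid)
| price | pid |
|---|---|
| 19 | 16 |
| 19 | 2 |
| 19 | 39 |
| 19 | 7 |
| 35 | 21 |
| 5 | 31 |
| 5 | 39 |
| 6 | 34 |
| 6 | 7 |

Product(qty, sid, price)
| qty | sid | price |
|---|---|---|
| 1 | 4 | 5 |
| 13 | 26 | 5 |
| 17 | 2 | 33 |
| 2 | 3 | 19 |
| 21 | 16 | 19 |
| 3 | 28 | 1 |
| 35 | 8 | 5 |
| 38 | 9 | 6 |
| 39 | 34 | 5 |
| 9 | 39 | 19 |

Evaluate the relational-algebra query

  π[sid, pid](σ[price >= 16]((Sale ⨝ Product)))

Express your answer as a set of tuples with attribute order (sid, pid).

Natural join on price: {(19, 16, 2, 3), (19, 16, 21, 16), (19, 16, 9, 39), (19, 2, 2, 3), (19, 2, 21, 16), (19, 2, 9, 39), (19, 39, 2, 3), (19, 39, 21, 16), (19, 39, 9, 39), (19, 7, 2, 3), (19, 7, 21, 16), (19, 7, 9, 39), (5, 31, 1, 4), (5, 31, 13, 26), (5, 31, 35, 8), (5, 31, 39, 34), (5, 39, 1, 4), (5, 39, 13, 26), (5, 39, 35, 8), (5, 39, 39, 34), (6, 34, 38, 9), (6, 7, 38, 9)}
σ[price >= 16]: keep tuples satisfying price >= 16 → {(19, 16, 2, 3), (19, 16, 21, 16), (19, 16, 9, 39), (19, 2, 2, 3), (19, 2, 21, 16), (19, 2, 9, 39), (19, 39, 2, 3), (19, 39, 21, 16), (19, 39, 9, 39), (19, 7, 2, 3), (19, 7, 21, 16), (19, 7, 9, 39)}
Keep only column(s) sid, pid: {(16, 16), (16, 2), (16, 39), (16, 7), (3, 16), (3, 2), (3, 39), (3, 7), (39, 16), (39, 2), (39, 39), (39, 7)}

{(16, 16), (16, 2), (16, 39), (16, 7), (3, 16), (3, 2), (3, 39), (3, 7), (39, 16), (39, 2), (39, 39), (39, 7)}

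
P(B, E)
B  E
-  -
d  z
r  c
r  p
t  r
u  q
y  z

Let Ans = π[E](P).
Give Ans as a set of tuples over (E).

{c, p, q, r, z}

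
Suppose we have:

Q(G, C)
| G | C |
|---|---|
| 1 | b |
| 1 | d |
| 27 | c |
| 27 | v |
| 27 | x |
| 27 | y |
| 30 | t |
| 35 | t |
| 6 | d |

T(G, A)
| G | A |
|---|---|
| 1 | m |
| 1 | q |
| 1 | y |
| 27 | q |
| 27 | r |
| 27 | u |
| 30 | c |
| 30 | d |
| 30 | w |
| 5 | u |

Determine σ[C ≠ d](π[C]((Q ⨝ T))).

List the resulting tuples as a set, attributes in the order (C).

Q ⋈ T (natural join on G): {(1, b, m), (1, b, q), (1, b, y), (1, d, m), (1, d, q), (1, d, y), (27, c, q), (27, c, r), (27, c, u), (27, v, q), (27, v, r), (27, v, u), (27, x, q), (27, x, r), (27, x, u), (27, y, q), (27, y, r), (27, y, u), (30, t, c), (30, t, d), (30, t, w)}
π_{C} gives {b, c, d, t, v, x, y} (14 duplicate(s) eliminated).
Apply σ_{C ≠ d}; surviving tuples: {b, c, t, v, x, y}

{b, c, t, v, x, y}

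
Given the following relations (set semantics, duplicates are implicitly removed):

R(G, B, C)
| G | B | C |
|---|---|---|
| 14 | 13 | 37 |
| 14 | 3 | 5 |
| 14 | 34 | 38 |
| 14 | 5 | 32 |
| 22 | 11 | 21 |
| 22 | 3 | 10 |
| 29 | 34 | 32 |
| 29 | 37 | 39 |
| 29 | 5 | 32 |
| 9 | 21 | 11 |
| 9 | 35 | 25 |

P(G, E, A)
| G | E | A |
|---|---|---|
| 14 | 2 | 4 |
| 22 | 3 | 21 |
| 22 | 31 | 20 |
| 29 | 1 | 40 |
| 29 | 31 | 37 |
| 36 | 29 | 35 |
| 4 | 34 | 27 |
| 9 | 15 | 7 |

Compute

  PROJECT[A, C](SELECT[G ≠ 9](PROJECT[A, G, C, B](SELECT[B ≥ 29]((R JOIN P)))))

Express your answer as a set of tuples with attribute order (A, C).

{(37, 32), (37, 39), (4, 38), (40, 32), (40, 39)}

R ⋈ P (natural join on G): {(14, 13, 37, 2, 4), (14, 3, 5, 2, 4), (14, 34, 38, 2, 4), (14, 5, 32, 2, 4), (22, 11, 21, 3, 21), (22, 11, 21, 31, 20), (22, 3, 10, 3, 21), (22, 3, 10, 31, 20), (29, 34, 32, 1, 40), (29, 34, 32, 31, 37), (29, 37, 39, 1, 40), (29, 37, 39, 31, 37), (29, 5, 32, 1, 40), (29, 5, 32, 31, 37), (9, 21, 11, 15, 7), (9, 35, 25, 15, 7)}
Apply σ_{B ≥ 29}; surviving tuples: {(14, 34, 38, 2, 4), (29, 34, 32, 1, 40), (29, 34, 32, 31, 37), (29, 37, 39, 1, 40), (29, 37, 39, 31, 37), (9, 35, 25, 15, 7)}
π_{A, G, C, B} gives {(37, 29, 32, 34), (37, 29, 39, 37), (4, 14, 38, 34), (40, 29, 32, 34), (40, 29, 39, 37), (7, 9, 25, 35)}.
Apply σ_{G ≠ 9}; surviving tuples: {(37, 29, 32, 34), (37, 29, 39, 37), (4, 14, 38, 34), (40, 29, 32, 34), (40, 29, 39, 37)}
π_{A, C} gives {(37, 32), (37, 39), (4, 38), (40, 32), (40, 39)}.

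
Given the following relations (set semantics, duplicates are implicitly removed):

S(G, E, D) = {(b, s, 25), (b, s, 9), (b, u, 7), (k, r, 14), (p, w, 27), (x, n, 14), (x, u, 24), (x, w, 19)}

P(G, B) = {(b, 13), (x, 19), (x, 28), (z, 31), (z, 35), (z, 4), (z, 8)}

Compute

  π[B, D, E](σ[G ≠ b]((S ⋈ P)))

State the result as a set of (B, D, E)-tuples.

S ⋈ P (natural join on G): {(b, s, 25, 13), (b, s, 9, 13), (b, u, 7, 13), (x, n, 14, 19), (x, n, 14, 28), (x, u, 24, 19), (x, u, 24, 28), (x, w, 19, 19), (x, w, 19, 28)}
Filtering on G ≠ b leaves {(x, n, 14, 19), (x, n, 14, 28), (x, u, 24, 19), (x, u, 24, 28), (x, w, 19, 19), (x, w, 19, 28)}.
π_{B, D, E} gives {(19, 14, n), (19, 19, w), (19, 24, u), (28, 14, n), (28, 19, w), (28, 24, u)}.

{(19, 14, n), (19, 19, w), (19, 24, u), (28, 14, n), (28, 19, w), (28, 24, u)}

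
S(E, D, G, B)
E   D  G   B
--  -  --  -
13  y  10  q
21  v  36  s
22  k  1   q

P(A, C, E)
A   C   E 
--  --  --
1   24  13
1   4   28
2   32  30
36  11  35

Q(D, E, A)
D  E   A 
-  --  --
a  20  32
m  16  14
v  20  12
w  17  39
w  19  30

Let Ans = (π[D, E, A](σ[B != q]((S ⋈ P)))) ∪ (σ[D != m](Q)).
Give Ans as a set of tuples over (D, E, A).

{(a, 20, 32), (v, 20, 12), (w, 17, 39), (w, 19, 30)}

Natural join on E: {(13, y, 10, q, 1, 24)}
Filtering on B != q leaves {}.
π[D, E, A]: project onto (D, E, A) → {}
Filtering on D != m leaves {(a, 20, 32), (v, 20, 12), (w, 17, 39), (w, 19, 30)}.
Taking the union: {(a, 20, 32), (v, 20, 12), (w, 17, 39), (w, 19, 30)}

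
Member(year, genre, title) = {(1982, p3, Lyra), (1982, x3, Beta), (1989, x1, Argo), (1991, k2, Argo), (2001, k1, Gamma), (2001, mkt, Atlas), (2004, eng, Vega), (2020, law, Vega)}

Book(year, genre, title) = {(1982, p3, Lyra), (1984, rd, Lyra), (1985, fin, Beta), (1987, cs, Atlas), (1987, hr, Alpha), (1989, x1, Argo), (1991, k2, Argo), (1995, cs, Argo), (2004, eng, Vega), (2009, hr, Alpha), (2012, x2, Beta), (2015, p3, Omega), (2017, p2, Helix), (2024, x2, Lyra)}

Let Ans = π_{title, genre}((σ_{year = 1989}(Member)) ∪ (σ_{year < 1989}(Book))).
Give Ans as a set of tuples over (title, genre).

{(Alpha, hr), (Argo, x1), (Atlas, cs), (Beta, fin), (Lyra, p3), (Lyra, rd)}

Selection year = 1989: {(1989, x1, Argo)}
Selection year < 1989: {(1982, p3, Lyra), (1984, rd, Lyra), (1985, fin, Beta), (1987, cs, Atlas), (1987, hr, Alpha)}
Set union of the two operands is {(1982, p3, Lyra), (1984, rd, Lyra), (1985, fin, Beta), (1987, cs, Atlas), (1987, hr, Alpha), (1989, x1, Argo)}.
Projecting to title, genre: {(Alpha, hr), (Argo, x1), (Atlas, cs), (Beta, fin), (Lyra, p3), (Lyra, rd)}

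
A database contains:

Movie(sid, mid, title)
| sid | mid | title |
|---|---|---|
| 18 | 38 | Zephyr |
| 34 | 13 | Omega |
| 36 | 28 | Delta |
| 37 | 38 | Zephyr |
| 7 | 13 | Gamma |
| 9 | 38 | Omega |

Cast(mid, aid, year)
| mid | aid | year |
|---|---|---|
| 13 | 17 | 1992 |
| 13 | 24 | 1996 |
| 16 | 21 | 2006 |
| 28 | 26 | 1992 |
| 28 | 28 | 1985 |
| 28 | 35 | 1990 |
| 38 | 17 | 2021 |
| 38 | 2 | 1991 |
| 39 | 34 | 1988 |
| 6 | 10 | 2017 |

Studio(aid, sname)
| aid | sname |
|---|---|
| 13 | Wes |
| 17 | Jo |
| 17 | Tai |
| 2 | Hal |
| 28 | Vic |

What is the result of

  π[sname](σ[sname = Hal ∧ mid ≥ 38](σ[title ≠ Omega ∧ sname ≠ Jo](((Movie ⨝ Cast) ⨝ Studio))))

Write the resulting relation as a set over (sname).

{Hal}

Natural join on mid: {(18, 38, Zephyr, 17, 2021), (18, 38, Zephyr, 2, 1991), (34, 13, Omega, 17, 1992), (34, 13, Omega, 24, 1996), (36, 28, Delta, 26, 1992), (36, 28, Delta, 28, 1985), (36, 28, Delta, 35, 1990), (37, 38, Zephyr, 17, 2021), (37, 38, Zephyr, 2, 1991), (7, 13, Gamma, 17, 1992), (7, 13, Gamma, 24, 1996), (9, 38, Omega, 17, 2021), (9, 38, Omega, 2, 1991)}
Natural join on aid: {(18, 38, Zephyr, 17, 2021, Jo), (18, 38, Zephyr, 17, 2021, Tai), (18, 38, Zephyr, 2, 1991, Hal), (34, 13, Omega, 17, 1992, Jo), (34, 13, Omega, 17, 1992, Tai), (36, 28, Delta, 28, 1985, Vic), (37, 38, Zephyr, 17, 2021, Jo), (37, 38, Zephyr, 17, 2021, Tai), (37, 38, Zephyr, 2, 1991, Hal), (7, 13, Gamma, 17, 1992, Jo), (7, 13, Gamma, 17, 1992, Tai), (9, 38, Omega, 17, 2021, Jo), (9, 38, Omega, 17, 2021, Tai), (9, 38, Omega, 2, 1991, Hal)}
σ[title ≠ Omega ∧ sname ≠ Jo]: keep tuples satisfying title ≠ Omega ∧ sname ≠ Jo → {(18, 38, Zephyr, 17, 2021, Tai), (18, 38, Zephyr, 2, 1991, Hal), (36, 28, Delta, 28, 1985, Vic), (37, 38, Zephyr, 17, 2021, Tai), (37, 38, Zephyr, 2, 1991, Hal), (7, 13, Gamma, 17, 1992, Tai)}
σ[sname = Hal ∧ mid ≥ 38]: keep tuples satisfying sname = Hal ∧ mid ≥ 38 → {(18, 38, Zephyr, 2, 1991, Hal), (37, 38, Zephyr, 2, 1991, Hal)}
Projecting to sname (1 duplicate(s) eliminated): {Hal}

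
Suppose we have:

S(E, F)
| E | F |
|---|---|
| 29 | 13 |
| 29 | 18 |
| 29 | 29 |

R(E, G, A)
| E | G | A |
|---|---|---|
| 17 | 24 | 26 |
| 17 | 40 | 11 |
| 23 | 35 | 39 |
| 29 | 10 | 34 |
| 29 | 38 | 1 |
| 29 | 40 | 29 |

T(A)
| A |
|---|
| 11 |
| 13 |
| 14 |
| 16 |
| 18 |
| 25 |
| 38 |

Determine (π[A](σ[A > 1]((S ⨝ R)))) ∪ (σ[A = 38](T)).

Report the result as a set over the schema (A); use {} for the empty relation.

Natural join on E: {(29, 13, 10, 34), (29, 13, 38, 1), (29, 13, 40, 29), (29, 18, 10, 34), (29, 18, 38, 1), (29, 18, 40, 29), (29, 29, 10, 34), (29, 29, 38, 1), (29, 29, 40, 29)}
Apply σ_{A > 1}; surviving tuples: {(29, 13, 10, 34), (29, 13, 40, 29), (29, 18, 10, 34), (29, 18, 40, 29), (29, 29, 10, 34), (29, 29, 40, 29)}
Projecting to A (4 duplicate(s) eliminated): {29, 34}
Apply σ_{A = 38}; surviving tuples: {38}
Taking the union: {29, 34, 38}

{29, 34, 38}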